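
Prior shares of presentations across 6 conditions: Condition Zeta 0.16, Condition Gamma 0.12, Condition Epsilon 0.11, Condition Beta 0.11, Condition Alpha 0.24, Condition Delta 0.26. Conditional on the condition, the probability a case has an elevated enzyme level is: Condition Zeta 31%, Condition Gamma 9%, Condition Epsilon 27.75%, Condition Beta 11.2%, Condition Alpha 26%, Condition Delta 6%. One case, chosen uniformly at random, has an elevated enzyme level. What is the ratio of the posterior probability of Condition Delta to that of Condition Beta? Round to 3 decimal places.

By Bayes' rule, posterior ∝ prior × likelihood:
  Condition Zeta: 0.16 × 0.31 = 0.0496
  Condition Gamma: 0.12 × 0.09 = 0.0108
  Condition Epsilon: 0.11 × 0.2775 = 0.030525
  Condition Beta: 0.11 × 0.112 = 0.01232
  Condition Alpha: 0.24 × 0.26 = 0.0624
  Condition Delta: 0.26 × 0.06 = 0.0156
Sum = 0.181245.
The ratio is 0.0156 / 0.01232 (the normalizer cancels) = 1.266.

1.266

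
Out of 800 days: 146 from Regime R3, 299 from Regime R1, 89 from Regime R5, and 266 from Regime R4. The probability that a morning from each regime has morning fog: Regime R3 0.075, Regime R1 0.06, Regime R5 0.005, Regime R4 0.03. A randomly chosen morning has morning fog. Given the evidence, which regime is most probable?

Prior × likelihood for each hypothesis:
  Regime R3: 0.1825 × 0.075 = 0.0136875
  Regime R1: 0.37375 × 0.06 = 0.022425
  Regime R5: 0.11125 × 0.005 = 0.00055625
  Regime R4: 0.3325 × 0.03 = 0.009975
Sum = 0.04664375.
Largest term belongs to Regime R1, so Regime R1 is most probable.

Regime R1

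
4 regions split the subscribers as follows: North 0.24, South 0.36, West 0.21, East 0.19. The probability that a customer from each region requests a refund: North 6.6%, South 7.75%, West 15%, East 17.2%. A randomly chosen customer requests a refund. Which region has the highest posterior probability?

East

By Bayes' rule, posterior ∝ prior × likelihood:
  North: 0.24 × 0.066 = 0.01584
  South: 0.36 × 0.0775 = 0.0279
  West: 0.21 × 0.15 = 0.0315
  East: 0.19 × 0.172 = 0.03268
Normalizing constant = 0.10792.
Largest term belongs to East, so East is most probable.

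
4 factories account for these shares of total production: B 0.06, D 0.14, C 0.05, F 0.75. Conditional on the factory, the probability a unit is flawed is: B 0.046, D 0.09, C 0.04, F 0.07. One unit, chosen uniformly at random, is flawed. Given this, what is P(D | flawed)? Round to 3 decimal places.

0.180

Compute prior × likelihood for every hypothesis:
  B: 0.06 × 0.046 = 0.00276
  D: 0.14 × 0.09 = 0.0126
  C: 0.05 × 0.04 = 0.002
  F: 0.75 × 0.07 = 0.0525
Normalizing constant = 0.06986.
P(D | evidence) = 0.0126 / 0.06986 ≈ 0.180.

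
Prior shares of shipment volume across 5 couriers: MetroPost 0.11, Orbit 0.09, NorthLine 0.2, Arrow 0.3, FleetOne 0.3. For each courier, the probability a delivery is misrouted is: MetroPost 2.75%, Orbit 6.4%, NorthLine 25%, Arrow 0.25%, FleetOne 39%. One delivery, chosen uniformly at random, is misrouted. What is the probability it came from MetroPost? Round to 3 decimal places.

0.017

Compute prior × likelihood for every hypothesis:
  MetroPost: 0.11 × 0.0275 = 0.003025
  Orbit: 0.09 × 0.064 = 0.00576
  NorthLine: 0.2 × 0.25 = 0.05
  Arrow: 0.3 × 0.0025 = 0.00075
  FleetOne: 0.3 × 0.39 = 0.117
Sum = 0.176535.
P(MetroPost | evidence) = 0.003025 / 0.176535 ≈ 0.017.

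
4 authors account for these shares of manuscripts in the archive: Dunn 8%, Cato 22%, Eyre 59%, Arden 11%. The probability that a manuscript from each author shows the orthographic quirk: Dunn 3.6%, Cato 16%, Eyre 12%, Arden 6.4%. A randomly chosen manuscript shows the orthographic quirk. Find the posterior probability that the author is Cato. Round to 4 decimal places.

0.3037

By Bayes' rule, posterior ∝ prior × likelihood:
  Dunn: 0.08 × 0.036 = 0.00288
  Cato: 0.22 × 0.16 = 0.0352
  Eyre: 0.59 × 0.12 = 0.0708
  Arden: 0.11 × 0.064 = 0.00704
Normalizing constant = 0.11592.
P(Cato | evidence) = 0.0352 / 0.11592 ≈ 0.3037.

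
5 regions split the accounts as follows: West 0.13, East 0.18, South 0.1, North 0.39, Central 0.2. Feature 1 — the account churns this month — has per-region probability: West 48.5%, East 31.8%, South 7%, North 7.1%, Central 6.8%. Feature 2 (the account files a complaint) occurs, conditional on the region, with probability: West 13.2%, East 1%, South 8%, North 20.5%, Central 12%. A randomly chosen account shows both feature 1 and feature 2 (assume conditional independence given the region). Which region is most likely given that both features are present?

Compute prior × likelihood for every hypothesis:
  West: 0.13 × 0.485 × 0.132 = 0.0083226
  East: 0.18 × 0.318 × 0.01 = 0.0005724
  South: 0.1 × 0.07 × 0.08 = 0.00056
  North: 0.39 × 0.071 × 0.205 = 0.00567645
  Central: 0.2 × 0.068 × 0.12 = 0.001632
Total = 0.01676345.
Largest term belongs to West, so West is most probable.

West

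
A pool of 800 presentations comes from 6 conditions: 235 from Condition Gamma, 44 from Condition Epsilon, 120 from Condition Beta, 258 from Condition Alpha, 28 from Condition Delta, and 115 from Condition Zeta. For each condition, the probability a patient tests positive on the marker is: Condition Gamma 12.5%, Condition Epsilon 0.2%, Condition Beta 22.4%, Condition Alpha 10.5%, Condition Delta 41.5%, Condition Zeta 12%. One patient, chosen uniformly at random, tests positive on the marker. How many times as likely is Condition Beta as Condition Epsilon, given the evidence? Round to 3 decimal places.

Compute prior × likelihood for every hypothesis:
  Condition Gamma: 0.29375 × 0.125 = 0.03671875
  Condition Epsilon: 0.055 × 0.002 = 0.00011
  Condition Beta: 0.15 × 0.224 = 0.0336
  Condition Alpha: 0.3225 × 0.105 = 0.0338625
  Condition Delta: 0.035 × 0.415 = 0.014525
  Condition Zeta: 0.14375 × 0.12 = 0.01725
Normalizing constant = 0.13606625.
The ratio is 0.0336 / 0.00011 (the normalizer cancels) = 305.455.

305.455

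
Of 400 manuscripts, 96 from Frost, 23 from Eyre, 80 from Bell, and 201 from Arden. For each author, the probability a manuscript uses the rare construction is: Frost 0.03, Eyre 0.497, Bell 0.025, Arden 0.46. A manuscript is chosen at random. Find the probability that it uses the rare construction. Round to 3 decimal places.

0.272

Compute prior × likelihood for every hypothesis:
  Frost: 0.24 × 0.03 = 0.0072
  Eyre: 0.0575 × 0.497 = 0.0285775
  Bell: 0.2 × 0.025 = 0.005
  Arden: 0.5025 × 0.46 = 0.23115
P(rare-form) = 0.0072 + 0.0285775 + 0.005 + 0.23115 = 0.2719275 → 0.272.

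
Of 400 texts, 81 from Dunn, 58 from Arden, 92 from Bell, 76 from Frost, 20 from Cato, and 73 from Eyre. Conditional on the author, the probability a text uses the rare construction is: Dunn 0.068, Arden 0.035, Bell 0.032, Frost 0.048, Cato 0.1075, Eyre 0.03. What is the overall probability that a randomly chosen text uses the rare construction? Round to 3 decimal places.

Prior × likelihood for each hypothesis:
  Dunn: 0.2025 × 0.068 = 0.01377
  Arden: 0.145 × 0.035 = 0.005075
  Bell: 0.23 × 0.032 = 0.00736
  Frost: 0.19 × 0.048 = 0.00912
  Cato: 0.05 × 0.1075 = 0.005375
  Eyre: 0.1825 × 0.03 = 0.005475
P(rare-form) = 0.01377 + 0.005075 + 0.00736 + 0.00912 + 0.005375 + 0.005475 = 0.046175 → 0.046.

0.046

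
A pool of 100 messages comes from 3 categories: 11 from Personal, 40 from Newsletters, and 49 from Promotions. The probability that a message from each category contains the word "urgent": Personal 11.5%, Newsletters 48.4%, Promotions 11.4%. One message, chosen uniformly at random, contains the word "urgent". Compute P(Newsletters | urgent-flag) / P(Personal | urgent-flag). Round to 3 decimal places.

Compute prior × likelihood for every hypothesis:
  Personal: 0.11 × 0.115 = 0.01265
  Newsletters: 0.4 × 0.484 = 0.1936
  Promotions: 0.49 × 0.114 = 0.05586
Sum = 0.26211.
The ratio is 0.1936 / 0.01265 (the normalizer cancels) = 15.304.

15.304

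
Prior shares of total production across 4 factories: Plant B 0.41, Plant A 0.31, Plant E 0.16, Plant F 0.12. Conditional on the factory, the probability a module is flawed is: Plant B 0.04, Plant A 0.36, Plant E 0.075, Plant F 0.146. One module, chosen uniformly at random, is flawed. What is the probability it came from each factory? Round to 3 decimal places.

Plant B 0.104, Plant A 0.708, Plant E 0.076, Plant F 0.111

Prior × likelihood for each hypothesis:
  Plant B: 0.41 × 0.04 = 0.0164
  Plant A: 0.31 × 0.36 = 0.1116
  Plant E: 0.16 × 0.075 = 0.012
  Plant F: 0.12 × 0.146 = 0.01752
Normalizing constant = 0.15752.
P(Plant B | flawed) = 0.0164/0.15752 ≈ 0.104
P(Plant A | flawed) = 0.1116/0.15752 ≈ 0.708
P(Plant E | flawed) = 0.012/0.15752 ≈ 0.076
P(Plant F | flawed) = 0.01752/0.15752 ≈ 0.111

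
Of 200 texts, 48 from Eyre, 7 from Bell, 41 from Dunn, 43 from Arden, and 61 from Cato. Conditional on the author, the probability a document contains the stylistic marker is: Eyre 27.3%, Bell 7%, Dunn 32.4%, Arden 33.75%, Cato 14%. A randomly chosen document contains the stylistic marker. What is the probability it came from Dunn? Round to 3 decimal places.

0.266

By Bayes' rule, posterior ∝ prior × likelihood:
  Eyre: 0.24 × 0.273 = 0.06552
  Bell: 0.035 × 0.07 = 0.00245
  Dunn: 0.205 × 0.324 = 0.06642
  Arden: 0.215 × 0.3375 = 0.0725625
  Cato: 0.305 × 0.14 = 0.0427
Sum = 0.2496525.
P(Dunn | evidence) = 0.06642 / 0.2496525 ≈ 0.266.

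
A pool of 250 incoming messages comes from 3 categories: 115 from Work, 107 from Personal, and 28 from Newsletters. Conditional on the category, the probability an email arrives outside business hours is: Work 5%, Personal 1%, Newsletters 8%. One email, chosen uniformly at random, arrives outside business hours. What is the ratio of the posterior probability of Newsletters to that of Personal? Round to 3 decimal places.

2.093

Unnormalized posteriors (prior × likelihood):
  Work: 0.46 × 0.05 = 0.023
  Personal: 0.428 × 0.01 = 0.00428
  Newsletters: 0.112 × 0.08 = 0.00896
Total = 0.03624.
The ratio is 0.00896 / 0.00428 (the normalizer cancels) = 2.093.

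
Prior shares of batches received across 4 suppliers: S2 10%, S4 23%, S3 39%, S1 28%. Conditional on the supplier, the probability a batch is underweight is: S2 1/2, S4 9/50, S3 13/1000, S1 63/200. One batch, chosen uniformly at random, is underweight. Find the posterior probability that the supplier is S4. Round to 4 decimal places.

0.2242

By Bayes' rule, posterior ∝ prior × likelihood:
  S2: 0.1 × 0.5 = 0.05
  S4: 0.23 × 0.18 = 0.0414
  S3: 0.39 × 0.013 = 0.00507
  S1: 0.28 × 0.315 = 0.0882
Total = 0.18467.
P(S4 | evidence) = 0.0414 / 0.18467 ≈ 0.2242.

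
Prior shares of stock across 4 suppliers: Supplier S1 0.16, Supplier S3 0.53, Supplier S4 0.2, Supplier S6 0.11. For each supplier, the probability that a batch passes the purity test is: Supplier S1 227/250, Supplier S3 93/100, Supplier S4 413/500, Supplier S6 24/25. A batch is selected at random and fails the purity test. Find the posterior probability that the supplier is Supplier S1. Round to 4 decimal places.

Taking complements, P(off-spec | each) = Supplier S1 0.092, Supplier S3 0.07, Supplier S4 0.174, Supplier S6 0.04.
Compute prior × likelihood for every hypothesis:
  Supplier S1: 0.16 × 0.092 = 0.01472
  Supplier S3: 0.53 × 0.07 = 0.0371
  Supplier S4: 0.2 × 0.174 = 0.0348
  Supplier S6: 0.11 × 0.04 = 0.0044
Normalizing constant = 0.09102.
P(Supplier S1 | evidence) = 0.01472 / 0.09102 ≈ 0.1617.

0.1617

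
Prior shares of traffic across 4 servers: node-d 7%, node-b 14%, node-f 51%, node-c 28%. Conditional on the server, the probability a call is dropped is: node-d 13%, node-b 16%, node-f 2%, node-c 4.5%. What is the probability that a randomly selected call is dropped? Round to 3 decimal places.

0.054

Unnormalized posteriors (prior × likelihood):
  node-d: 0.07 × 0.13 = 0.0091
  node-b: 0.14 × 0.16 = 0.0224
  node-f: 0.51 × 0.02 = 0.0102
  node-c: 0.28 × 0.045 = 0.0126
P(dropped) = 0.0091 + 0.0224 + 0.0102 + 0.0126 = 0.0543 → 0.054.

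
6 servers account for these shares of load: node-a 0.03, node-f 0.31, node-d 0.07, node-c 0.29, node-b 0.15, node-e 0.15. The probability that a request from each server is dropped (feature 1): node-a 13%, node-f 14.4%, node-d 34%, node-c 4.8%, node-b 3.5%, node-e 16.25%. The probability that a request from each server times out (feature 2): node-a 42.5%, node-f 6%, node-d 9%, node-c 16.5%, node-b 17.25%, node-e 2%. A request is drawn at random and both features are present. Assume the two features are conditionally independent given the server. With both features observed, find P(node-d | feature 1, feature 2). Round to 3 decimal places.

0.211

Prior × likelihood for each hypothesis:
  node-a: 0.03 × 0.13 × 0.425 = 0.0016575
  node-f: 0.31 × 0.144 × 0.06 = 0.0026784
  node-d: 0.07 × 0.34 × 0.09 = 0.002142
  node-c: 0.29 × 0.048 × 0.165 = 0.0022968
  node-b: 0.15 × 0.035 × 0.1725 = 0.000905625
  node-e: 0.15 × 0.1625 × 0.02 = 0.0004875
Sum = 0.010167825.
P(node-d | evidence) = 0.002142 / 0.010167825 ≈ 0.211.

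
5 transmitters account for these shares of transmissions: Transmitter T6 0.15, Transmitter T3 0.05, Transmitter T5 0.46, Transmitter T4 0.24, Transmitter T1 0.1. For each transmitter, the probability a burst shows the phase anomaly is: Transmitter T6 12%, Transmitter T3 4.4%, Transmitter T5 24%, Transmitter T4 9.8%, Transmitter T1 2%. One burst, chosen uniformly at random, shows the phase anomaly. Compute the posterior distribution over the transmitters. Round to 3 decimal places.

Transmitter T6 0.115, Transmitter T3 0.014, Transmitter T5 0.707, Transmitter T4 0.151, Transmitter T1 0.013

By Bayes' rule, posterior ∝ prior × likelihood:
  Transmitter T6: 0.15 × 0.12 = 0.018
  Transmitter T3: 0.05 × 0.044 = 0.0022
  Transmitter T5: 0.46 × 0.24 = 0.1104
  Transmitter T4: 0.24 × 0.098 = 0.02352
  Transmitter T1: 0.1 × 0.02 = 0.002
Sum = 0.15612.
P(Transmitter T6 | anomaly) = 0.018/0.15612 ≈ 0.115
P(Transmitter T3 | anomaly) = 0.0022/0.15612 ≈ 0.014
P(Transmitter T5 | anomaly) = 0.1104/0.15612 ≈ 0.707
P(Transmitter T4 | anomaly) = 0.02352/0.15612 ≈ 0.151
P(Transmitter T1 | anomaly) = 0.002/0.15612 ≈ 0.013
(Check: 0.115+0.014+0.707+0.151+0.013 = 1.000.)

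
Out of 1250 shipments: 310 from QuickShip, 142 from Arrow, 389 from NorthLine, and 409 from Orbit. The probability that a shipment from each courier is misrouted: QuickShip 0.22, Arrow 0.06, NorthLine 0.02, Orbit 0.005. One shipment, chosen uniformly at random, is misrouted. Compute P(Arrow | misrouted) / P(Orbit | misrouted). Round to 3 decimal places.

4.166

Unnormalized posteriors (prior × likelihood):
  QuickShip: 0.248 × 0.22 = 0.05456
  Arrow: 0.1136 × 0.06 = 0.006816
  NorthLine: 0.3112 × 0.02 = 0.006224
  Orbit: 0.3272 × 0.005 = 0.001636
Sum = 0.069236.
The ratio is 0.006816 / 0.001636 (the normalizer cancels) = 4.166.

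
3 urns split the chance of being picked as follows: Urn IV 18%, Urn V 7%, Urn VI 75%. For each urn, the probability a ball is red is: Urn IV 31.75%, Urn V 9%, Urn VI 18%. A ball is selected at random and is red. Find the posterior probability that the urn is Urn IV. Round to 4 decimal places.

0.2880

Compute prior × likelihood for every hypothesis:
  Urn IV: 0.18 × 0.3175 = 0.05715
  Urn V: 0.07 × 0.09 = 0.0063
  Urn VI: 0.75 × 0.18 = 0.135
Normalizing constant = 0.19845.
P(Urn IV | evidence) = 0.05715 / 0.19845 ≈ 0.2880.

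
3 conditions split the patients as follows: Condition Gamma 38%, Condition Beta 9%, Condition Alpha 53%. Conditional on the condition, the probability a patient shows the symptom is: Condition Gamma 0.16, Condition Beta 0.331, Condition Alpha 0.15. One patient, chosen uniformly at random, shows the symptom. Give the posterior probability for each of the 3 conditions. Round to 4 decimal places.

Compute prior × likelihood for every hypothesis:
  Condition Gamma: 0.38 × 0.16 = 0.0608
  Condition Beta: 0.09 × 0.331 = 0.02979
  Condition Alpha: 0.53 × 0.15 = 0.0795
Normalizing constant = 0.17009.
P(Condition Gamma | symptomatic) = 0.0608/0.17009 ≈ 0.3575
P(Condition Beta | symptomatic) = 0.02979/0.17009 ≈ 0.1751
P(Condition Alpha | symptomatic) = 0.0795/0.17009 ≈ 0.4674

Condition Gamma 0.3575, Condition Beta 0.1751, Condition Alpha 0.4674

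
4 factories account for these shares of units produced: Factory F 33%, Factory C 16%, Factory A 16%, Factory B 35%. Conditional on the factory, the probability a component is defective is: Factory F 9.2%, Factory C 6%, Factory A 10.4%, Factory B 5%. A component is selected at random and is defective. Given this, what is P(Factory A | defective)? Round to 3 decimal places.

Unnormalized posteriors (prior × likelihood):
  Factory F: 0.33 × 0.092 = 0.03036
  Factory C: 0.16 × 0.06 = 0.0096
  Factory A: 0.16 × 0.104 = 0.01664
  Factory B: 0.35 × 0.05 = 0.0175
Sum = 0.0741.
P(Factory A | evidence) = 0.01664 / 0.0741 ≈ 0.225.

0.225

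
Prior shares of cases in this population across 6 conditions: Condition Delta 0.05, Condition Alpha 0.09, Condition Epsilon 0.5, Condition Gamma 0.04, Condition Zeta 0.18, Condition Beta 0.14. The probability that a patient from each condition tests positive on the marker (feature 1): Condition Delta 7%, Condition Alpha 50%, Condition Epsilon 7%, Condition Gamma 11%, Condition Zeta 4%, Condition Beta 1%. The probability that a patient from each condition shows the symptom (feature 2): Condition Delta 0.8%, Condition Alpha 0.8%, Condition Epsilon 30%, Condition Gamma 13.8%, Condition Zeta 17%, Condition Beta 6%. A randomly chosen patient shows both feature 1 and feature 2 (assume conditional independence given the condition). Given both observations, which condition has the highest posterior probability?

Unnormalized posteriors (prior × likelihood):
  Condition Delta: 0.05 × 0.07 × 0.008 = 0.000028
  Condition Alpha: 0.09 × 0.5 × 0.008 = 0.00036
  Condition Epsilon: 0.5 × 0.07 × 0.3 = 0.0105
  Condition Gamma: 0.04 × 0.11 × 0.138 = 0.0006072
  Condition Zeta: 0.18 × 0.04 × 0.17 = 0.001224
  Condition Beta: 0.14 × 0.01 × 0.06 = 0.000084
Sum = 0.0128032.
Largest term belongs to Condition Epsilon, so Condition Epsilon is most probable.

Condition Epsilon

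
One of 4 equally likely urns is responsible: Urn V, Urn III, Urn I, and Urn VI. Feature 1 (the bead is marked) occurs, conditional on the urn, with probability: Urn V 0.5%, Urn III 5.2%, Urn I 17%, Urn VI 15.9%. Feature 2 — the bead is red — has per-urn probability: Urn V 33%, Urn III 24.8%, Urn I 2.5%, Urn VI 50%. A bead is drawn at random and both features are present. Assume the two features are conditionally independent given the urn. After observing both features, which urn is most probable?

With a uniform prior (1/4 each), posterior ∝ likelihood:
  Urn V: 0.005 × 0.33 = 0.00165
  Urn III: 0.052 × 0.248 = 0.012896
  Urn I: 0.17 × 0.025 = 0.00425
  Urn VI: 0.159 × 0.5 = 0.0795
Normalizing constant = 0.098296.
Largest term belongs to Urn VI, so Urn VI is most probable.

Urn VI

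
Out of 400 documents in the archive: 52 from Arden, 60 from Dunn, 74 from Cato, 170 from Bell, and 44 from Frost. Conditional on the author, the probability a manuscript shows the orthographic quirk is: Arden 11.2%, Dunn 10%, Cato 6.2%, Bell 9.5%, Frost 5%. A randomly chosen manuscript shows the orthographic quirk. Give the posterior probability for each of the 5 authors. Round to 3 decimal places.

Arden 0.168, Dunn 0.173, Cato 0.132, Bell 0.465, Frost 0.063

Unnormalized posteriors (prior × likelihood):
  Arden: 0.13 × 0.112 = 0.01456
  Dunn: 0.15 × 0.1 = 0.015
  Cato: 0.185 × 0.062 = 0.01147
  Bell: 0.425 × 0.095 = 0.040375
  Frost: 0.11 × 0.05 = 0.0055
Total = 0.086905.
P(Arden | quirk) = 0.01456/0.086905 ≈ 0.168
P(Dunn | quirk) = 0.015/0.086905 ≈ 0.173
P(Cato | quirk) = 0.01147/0.086905 ≈ 0.132
P(Bell | quirk) = 0.040375/0.086905 ≈ 0.465
P(Frost | quirk) = 0.0055/0.086905 ≈ 0.063
(Check: 0.168+0.173+0.132+0.465+0.063 = 1.001.)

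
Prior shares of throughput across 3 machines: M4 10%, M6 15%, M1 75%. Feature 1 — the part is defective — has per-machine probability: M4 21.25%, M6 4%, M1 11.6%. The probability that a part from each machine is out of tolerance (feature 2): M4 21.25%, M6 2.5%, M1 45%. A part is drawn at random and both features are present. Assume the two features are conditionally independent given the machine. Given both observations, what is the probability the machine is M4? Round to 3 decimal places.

0.103

By Bayes' rule, posterior ∝ prior × likelihood:
  M4: 0.1 × 0.2125 × 0.2125 = 0.004515625
  M6: 0.15 × 0.04 × 0.025 = 0.00015
  M1: 0.75 × 0.116 × 0.45 = 0.03915
Normalizing constant = 0.043815625.
P(M4 | evidence) = 0.004515625 / 0.043815625 ≈ 0.103.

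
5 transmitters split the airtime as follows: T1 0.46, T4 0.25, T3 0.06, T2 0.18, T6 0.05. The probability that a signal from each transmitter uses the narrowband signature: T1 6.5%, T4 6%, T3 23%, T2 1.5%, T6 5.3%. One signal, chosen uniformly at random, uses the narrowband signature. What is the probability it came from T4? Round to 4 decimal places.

0.2342

Unnormalized posteriors (prior × likelihood):
  T1: 0.46 × 0.065 = 0.0299
  T4: 0.25 × 0.06 = 0.015
  T3: 0.06 × 0.23 = 0.0138
  T2: 0.18 × 0.015 = 0.0027
  T6: 0.05 × 0.053 = 0.00265
Sum = 0.06405.
P(T4 | evidence) = 0.015 / 0.06405 ≈ 0.2342.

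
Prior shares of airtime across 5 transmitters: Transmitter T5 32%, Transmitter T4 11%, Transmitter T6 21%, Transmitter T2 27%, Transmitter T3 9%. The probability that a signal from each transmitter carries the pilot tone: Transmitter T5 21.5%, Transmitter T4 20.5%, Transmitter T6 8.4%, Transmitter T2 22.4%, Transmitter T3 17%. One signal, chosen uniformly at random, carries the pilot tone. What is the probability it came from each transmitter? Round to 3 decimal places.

Transmitter T5 0.372, Transmitter T4 0.122, Transmitter T6 0.095, Transmitter T2 0.327, Transmitter T3 0.083

Prior × likelihood for each hypothesis:
  Transmitter T5: 0.32 × 0.215 = 0.0688
  Transmitter T4: 0.11 × 0.205 = 0.02255
  Transmitter T6: 0.21 × 0.084 = 0.01764
  Transmitter T2: 0.27 × 0.224 = 0.06048
  Transmitter T3: 0.09 × 0.17 = 0.0153
Total = 0.18477.
P(Transmitter T5 | pilot) = 0.0688/0.18477 ≈ 0.372
P(Transmitter T4 | pilot) = 0.02255/0.18477 ≈ 0.122
P(Transmitter T6 | pilot) = 0.01764/0.18477 ≈ 0.095
P(Transmitter T2 | pilot) = 0.06048/0.18477 ≈ 0.327
P(Transmitter T3 | pilot) = 0.0153/0.18477 ≈ 0.083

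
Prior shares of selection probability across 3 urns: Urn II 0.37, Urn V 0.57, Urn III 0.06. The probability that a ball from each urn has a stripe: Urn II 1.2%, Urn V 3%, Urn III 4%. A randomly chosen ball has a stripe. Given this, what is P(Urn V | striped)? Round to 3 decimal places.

Unnormalized posteriors (prior × likelihood):
  Urn II: 0.37 × 0.012 = 0.00444
  Urn V: 0.57 × 0.03 = 0.0171
  Urn III: 0.06 × 0.04 = 0.0024
Sum = 0.02394.
P(Urn V | evidence) = 0.0171 / 0.02394 ≈ 0.714.

0.714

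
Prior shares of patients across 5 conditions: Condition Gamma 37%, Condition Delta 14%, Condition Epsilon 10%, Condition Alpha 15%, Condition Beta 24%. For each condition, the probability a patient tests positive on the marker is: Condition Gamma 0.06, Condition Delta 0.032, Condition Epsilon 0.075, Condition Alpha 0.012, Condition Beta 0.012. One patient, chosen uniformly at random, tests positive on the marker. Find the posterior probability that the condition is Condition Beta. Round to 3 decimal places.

0.074

By Bayes' rule, posterior ∝ prior × likelihood:
  Condition Gamma: 0.37 × 0.06 = 0.0222
  Condition Delta: 0.14 × 0.032 = 0.00448
  Condition Epsilon: 0.1 × 0.075 = 0.0075
  Condition Alpha: 0.15 × 0.012 = 0.0018
  Condition Beta: 0.24 × 0.012 = 0.00288
Normalizing constant = 0.03886.
P(Condition Beta | evidence) = 0.00288 / 0.03886 ≈ 0.074.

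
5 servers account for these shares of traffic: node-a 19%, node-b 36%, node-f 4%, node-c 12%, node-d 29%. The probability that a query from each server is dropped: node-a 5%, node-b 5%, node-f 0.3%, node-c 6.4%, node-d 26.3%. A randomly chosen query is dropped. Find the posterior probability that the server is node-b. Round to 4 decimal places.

0.1613

Prior × likelihood for each hypothesis:
  node-a: 0.19 × 0.05 = 0.0095
  node-b: 0.36 × 0.05 = 0.018
  node-f: 0.04 × 0.003 = 0.00012
  node-c: 0.12 × 0.064 = 0.00768
  node-d: 0.29 × 0.263 = 0.07627
Sum = 0.11157.
P(node-b | evidence) = 0.018 / 0.11157 ≈ 0.1613.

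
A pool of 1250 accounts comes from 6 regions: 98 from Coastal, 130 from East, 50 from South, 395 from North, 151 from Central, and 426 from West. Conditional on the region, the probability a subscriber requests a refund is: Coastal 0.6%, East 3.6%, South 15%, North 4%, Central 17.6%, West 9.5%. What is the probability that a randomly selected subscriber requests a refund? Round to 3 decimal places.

0.076

By Bayes' rule, posterior ∝ prior × likelihood:
  Coastal: 0.0784 × 0.006 = 0.0004704
  East: 0.104 × 0.036 = 0.003744
  South: 0.04 × 0.15 = 0.006
  North: 0.316 × 0.04 = 0.01264
  Central: 0.1208 × 0.176 = 0.0212608
  West: 0.3408 × 0.095 = 0.032376
P(refund) = 0.0004704 + 0.003744 + 0.006 + 0.01264 + 0.0212608 + 0.032376 = 0.0764912 → 0.076.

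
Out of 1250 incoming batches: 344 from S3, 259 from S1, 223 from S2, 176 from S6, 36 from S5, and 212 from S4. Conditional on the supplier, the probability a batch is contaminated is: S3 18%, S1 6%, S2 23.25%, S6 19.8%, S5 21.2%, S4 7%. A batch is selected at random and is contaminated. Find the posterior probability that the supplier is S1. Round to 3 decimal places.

Unnormalized posteriors (prior × likelihood):
  S3: 0.2752 × 0.18 = 0.049536
  S1: 0.2072 × 0.06 = 0.012432
  S2: 0.1784 × 0.2325 = 0.041478
  S6: 0.1408 × 0.198 = 0.0278784
  S5: 0.0288 × 0.212 = 0.0061056
  S4: 0.1696 × 0.07 = 0.011872
Sum = 0.149302.
P(S1 | evidence) = 0.012432 / 0.149302 ≈ 0.083.

0.083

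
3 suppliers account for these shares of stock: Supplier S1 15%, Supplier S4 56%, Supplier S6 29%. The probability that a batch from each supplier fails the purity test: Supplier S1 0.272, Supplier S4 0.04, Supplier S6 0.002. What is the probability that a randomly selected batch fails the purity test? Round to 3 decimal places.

By Bayes' rule, posterior ∝ prior × likelihood:
  Supplier S1: 0.15 × 0.272 = 0.0408
  Supplier S4: 0.56 × 0.04 = 0.0224
  Supplier S6: 0.29 × 0.002 = 0.00058
P(off-spec) = 0.0408 + 0.0224 + 0.00058 = 0.06378 → 0.064.

0.064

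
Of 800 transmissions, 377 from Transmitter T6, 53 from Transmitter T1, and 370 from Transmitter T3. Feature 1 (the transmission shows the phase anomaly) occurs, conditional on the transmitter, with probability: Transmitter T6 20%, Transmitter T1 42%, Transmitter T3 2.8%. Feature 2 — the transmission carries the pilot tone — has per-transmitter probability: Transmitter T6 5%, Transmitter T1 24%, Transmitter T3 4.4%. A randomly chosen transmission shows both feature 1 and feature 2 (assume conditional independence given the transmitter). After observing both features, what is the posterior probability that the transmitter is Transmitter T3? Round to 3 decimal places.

0.048

Prior × likelihood for each hypothesis:
  Transmitter T6: 0.47125 × 0.2 × 0.05 = 0.0047125
  Transmitter T1: 0.06625 × 0.42 × 0.24 = 0.006678
  Transmitter T3: 0.4625 × 0.028 × 0.044 = 0.0005698
Sum = 0.0119603.
P(Transmitter T3 | evidence) = 0.0005698 / 0.0119603 ≈ 0.048.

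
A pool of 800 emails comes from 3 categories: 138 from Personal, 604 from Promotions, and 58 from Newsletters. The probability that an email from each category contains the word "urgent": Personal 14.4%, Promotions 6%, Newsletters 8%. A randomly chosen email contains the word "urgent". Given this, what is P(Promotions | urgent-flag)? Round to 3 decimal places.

0.597

By Bayes' rule, posterior ∝ prior × likelihood:
  Personal: 0.1725 × 0.144 = 0.02484
  Promotions: 0.755 × 0.06 = 0.0453
  Newsletters: 0.0725 × 0.08 = 0.0058
Normalizing constant = 0.07594.
P(Promotions | evidence) = 0.0453 / 0.07594 ≈ 0.597.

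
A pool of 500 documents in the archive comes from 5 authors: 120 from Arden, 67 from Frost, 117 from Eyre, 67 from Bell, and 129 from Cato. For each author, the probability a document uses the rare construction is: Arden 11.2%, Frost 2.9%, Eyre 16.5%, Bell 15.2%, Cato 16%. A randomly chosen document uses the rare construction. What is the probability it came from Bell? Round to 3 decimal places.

0.155

Unnormalized posteriors (prior × likelihood):
  Arden: 0.24 × 0.112 = 0.02688
  Frost: 0.134 × 0.029 = 0.003886
  Eyre: 0.234 × 0.165 = 0.03861
  Bell: 0.134 × 0.152 = 0.020368
  Cato: 0.258 × 0.16 = 0.04128
Total = 0.131024.
P(Bell | evidence) = 0.020368 / 0.131024 ≈ 0.155.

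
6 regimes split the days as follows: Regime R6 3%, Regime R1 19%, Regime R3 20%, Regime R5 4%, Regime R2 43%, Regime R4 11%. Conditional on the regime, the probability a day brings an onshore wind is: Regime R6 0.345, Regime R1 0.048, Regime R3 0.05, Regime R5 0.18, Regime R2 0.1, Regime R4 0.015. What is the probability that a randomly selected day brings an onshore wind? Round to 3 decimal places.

Compute prior × likelihood for every hypothesis:
  Regime R6: 0.03 × 0.345 = 0.01035
  Regime R1: 0.19 × 0.048 = 0.00912
  Regime R3: 0.2 × 0.05 = 0.01
  Regime R5: 0.04 × 0.18 = 0.0072
  Regime R2: 0.43 × 0.1 = 0.043
  Regime R4: 0.11 × 0.015 = 0.00165
P(onshore) = 0.01035 + 0.00912 + 0.01 + 0.0072 + 0.043 + 0.00165 = 0.08132 → 0.081.

0.081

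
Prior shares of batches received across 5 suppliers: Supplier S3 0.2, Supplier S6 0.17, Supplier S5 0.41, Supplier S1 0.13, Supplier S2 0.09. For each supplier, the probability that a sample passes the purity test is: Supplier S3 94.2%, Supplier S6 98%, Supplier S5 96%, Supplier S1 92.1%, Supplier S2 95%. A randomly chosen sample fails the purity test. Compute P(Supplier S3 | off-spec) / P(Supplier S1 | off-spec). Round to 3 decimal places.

1.130

Taking complements, P(off-spec | each) = Supplier S3 0.058, Supplier S6 0.02, Supplier S5 0.04, Supplier S1 0.079, Supplier S2 0.05.
Unnormalized posteriors (prior × likelihood):
  Supplier S3: 0.2 × 0.058 = 0.0116
  Supplier S6: 0.17 × 0.02 = 0.0034
  Supplier S5: 0.41 × 0.04 = 0.0164
  Supplier S1: 0.13 × 0.079 = 0.01027
  Supplier S2: 0.09 × 0.05 = 0.0045
Normalizing constant = 0.04617.
The ratio is 0.0116 / 0.01027 (the normalizer cancels) = 1.130.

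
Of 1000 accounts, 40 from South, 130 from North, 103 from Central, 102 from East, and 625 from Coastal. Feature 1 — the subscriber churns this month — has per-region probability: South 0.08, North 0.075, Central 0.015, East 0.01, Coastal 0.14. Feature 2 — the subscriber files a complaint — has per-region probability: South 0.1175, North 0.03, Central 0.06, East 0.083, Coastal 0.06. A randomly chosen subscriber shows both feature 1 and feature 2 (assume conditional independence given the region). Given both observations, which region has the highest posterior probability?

By Bayes' rule, posterior ∝ prior × likelihood:
  South: 0.04 × 0.08 × 0.1175 = 0.000376
  North: 0.13 × 0.075 × 0.03 = 0.0002925
  Central: 0.103 × 0.015 × 0.06 = 0.0000927
  East: 0.102 × 0.01 × 0.083 = 0.00008466
  Coastal: 0.625 × 0.14 × 0.06 = 0.00525
Total = 0.00609586.
Largest term belongs to Coastal, so Coastal is most probable.

Coastal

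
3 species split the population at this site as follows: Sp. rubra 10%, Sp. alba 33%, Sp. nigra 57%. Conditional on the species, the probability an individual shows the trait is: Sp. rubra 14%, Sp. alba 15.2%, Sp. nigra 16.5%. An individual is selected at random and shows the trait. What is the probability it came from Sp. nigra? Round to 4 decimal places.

0.5945

Prior × likelihood for each hypothesis:
  Sp. rubra: 0.1 × 0.14 = 0.014
  Sp. alba: 0.33 × 0.152 = 0.05016
  Sp. nigra: 0.57 × 0.165 = 0.09405
Sum = 0.15821.
P(Sp. nigra | evidence) = 0.09405 / 0.15821 ≈ 0.5945.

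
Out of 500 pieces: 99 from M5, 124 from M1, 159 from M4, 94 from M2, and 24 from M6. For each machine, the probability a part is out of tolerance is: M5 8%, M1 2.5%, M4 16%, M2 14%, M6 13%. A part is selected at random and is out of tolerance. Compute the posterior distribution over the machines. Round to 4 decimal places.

Prior × likelihood for each hypothesis:
  M5: 0.198 × 0.08 = 0.01584
  M1: 0.248 × 0.025 = 0.0062
  M4: 0.318 × 0.16 = 0.05088
  M2: 0.188 × 0.14 = 0.02632
  M6: 0.048 × 0.13 = 0.00624
Normalizing constant = 0.10548.
P(M5 | oversize) = 0.01584/0.10548 ≈ 0.1502
P(M1 | oversize) = 0.0062/0.10548 ≈ 0.0588
P(M4 | oversize) = 0.05088/0.10548 ≈ 0.4824
P(M2 | oversize) = 0.02632/0.10548 ≈ 0.2495
P(M6 | oversize) = 0.00624/0.10548 ≈ 0.0592

M5 0.1502, M1 0.0588, M4 0.4824, M2 0.2495, M6 0.0592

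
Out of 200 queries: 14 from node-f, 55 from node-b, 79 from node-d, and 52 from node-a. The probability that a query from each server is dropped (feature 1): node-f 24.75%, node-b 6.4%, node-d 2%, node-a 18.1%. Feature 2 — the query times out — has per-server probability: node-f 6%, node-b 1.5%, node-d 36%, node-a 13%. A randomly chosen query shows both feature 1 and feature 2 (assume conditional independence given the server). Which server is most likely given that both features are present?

By Bayes' rule, posterior ∝ prior × likelihood:
  node-f: 0.07 × 0.2475 × 0.06 = 0.0010395
  node-b: 0.275 × 0.064 × 0.015 = 0.000264
  node-d: 0.395 × 0.02 × 0.36 = 0.002844
  node-a: 0.26 × 0.181 × 0.13 = 0.0061178
Total = 0.0102653.
Largest term belongs to node-a, so node-a is most probable.

node-a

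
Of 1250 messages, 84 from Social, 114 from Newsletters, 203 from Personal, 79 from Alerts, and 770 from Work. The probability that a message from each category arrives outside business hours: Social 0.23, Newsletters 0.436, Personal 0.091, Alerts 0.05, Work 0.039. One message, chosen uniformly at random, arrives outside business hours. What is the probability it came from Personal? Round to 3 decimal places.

Compute prior × likelihood for every hypothesis:
  Social: 0.0672 × 0.23 = 0.015456
  Newsletters: 0.0912 × 0.436 = 0.0397632
  Personal: 0.1624 × 0.091 = 0.0147784
  Alerts: 0.0632 × 0.05 = 0.00316
  Work: 0.616 × 0.039 = 0.024024
Total = 0.0971816.
P(Personal | evidence) = 0.0147784 / 0.0971816 ≈ 0.152.

0.152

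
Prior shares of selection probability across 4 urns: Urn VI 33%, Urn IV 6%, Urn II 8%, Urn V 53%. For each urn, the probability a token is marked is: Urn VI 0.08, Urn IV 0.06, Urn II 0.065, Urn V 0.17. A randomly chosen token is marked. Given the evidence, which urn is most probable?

Prior × likelihood for each hypothesis:
  Urn VI: 0.33 × 0.08 = 0.0264
  Urn IV: 0.06 × 0.06 = 0.0036
  Urn II: 0.08 × 0.065 = 0.0052
  Urn V: 0.53 × 0.17 = 0.0901
Total = 0.1253.
Largest term belongs to Urn V, so Urn V is most probable.

Urn V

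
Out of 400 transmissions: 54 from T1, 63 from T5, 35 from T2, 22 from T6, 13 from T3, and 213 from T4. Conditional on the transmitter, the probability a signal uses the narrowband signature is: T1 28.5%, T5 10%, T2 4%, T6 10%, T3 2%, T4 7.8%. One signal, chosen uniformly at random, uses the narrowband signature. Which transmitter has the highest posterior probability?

By Bayes' rule, posterior ∝ prior × likelihood:
  T1: 0.135 × 0.285 = 0.038475
  T5: 0.1575 × 0.1 = 0.01575
  T2: 0.0875 × 0.04 = 0.0035
  T6: 0.055 × 0.1 = 0.0055
  T3: 0.0325 × 0.02 = 0.00065
  T4: 0.5325 × 0.078 = 0.041535
Sum = 0.10541.
Largest term belongs to T4, so T4 is most probable.

T4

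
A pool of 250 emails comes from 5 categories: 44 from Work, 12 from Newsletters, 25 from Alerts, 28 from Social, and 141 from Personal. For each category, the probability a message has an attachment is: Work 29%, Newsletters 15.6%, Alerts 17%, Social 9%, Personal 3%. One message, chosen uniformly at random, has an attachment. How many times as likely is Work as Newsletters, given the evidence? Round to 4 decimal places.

Compute prior × likelihood for every hypothesis:
  Work: 0.176 × 0.29 = 0.05104
  Newsletters: 0.048 × 0.156 = 0.007488
  Alerts: 0.1 × 0.17 = 0.017
  Social: 0.112 × 0.09 = 0.01008
  Personal: 0.564 × 0.03 = 0.01692
Total = 0.102528.
The ratio is 0.05104 / 0.007488 (the normalizer cancels) = 6.8162.

6.8162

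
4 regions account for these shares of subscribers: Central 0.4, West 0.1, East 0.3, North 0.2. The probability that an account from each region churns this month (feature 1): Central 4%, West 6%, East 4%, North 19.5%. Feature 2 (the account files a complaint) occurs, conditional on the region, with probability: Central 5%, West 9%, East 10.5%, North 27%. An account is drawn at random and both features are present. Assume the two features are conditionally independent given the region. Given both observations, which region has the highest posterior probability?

By Bayes' rule, posterior ∝ prior × likelihood:
  Central: 0.4 × 0.04 × 0.05 = 0.0008
  West: 0.1 × 0.06 × 0.09 = 0.00054
  East: 0.3 × 0.04 × 0.105 = 0.00126
  North: 0.2 × 0.195 × 0.27 = 0.01053
Sum = 0.01313.
Largest term belongs to North, so North is most probable.

North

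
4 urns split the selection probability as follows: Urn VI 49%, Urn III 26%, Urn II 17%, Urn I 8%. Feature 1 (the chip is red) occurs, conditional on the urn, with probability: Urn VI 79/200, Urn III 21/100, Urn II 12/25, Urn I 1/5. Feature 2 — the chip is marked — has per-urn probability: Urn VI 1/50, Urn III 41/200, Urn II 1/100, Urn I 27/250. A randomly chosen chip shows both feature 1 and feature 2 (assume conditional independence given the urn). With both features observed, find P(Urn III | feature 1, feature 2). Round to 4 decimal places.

0.6357

By Bayes' rule, posterior ∝ prior × likelihood:
  Urn VI: 0.49 × 0.395 × 0.02 = 0.003871
  Urn III: 0.26 × 0.21 × 0.205 = 0.011193
  Urn II: 0.17 × 0.48 × 0.01 = 0.000816
  Urn I: 0.08 × 0.2 × 0.108 = 0.001728
Total = 0.017608.
P(Urn III | evidence) = 0.011193 / 0.017608 ≈ 0.6357.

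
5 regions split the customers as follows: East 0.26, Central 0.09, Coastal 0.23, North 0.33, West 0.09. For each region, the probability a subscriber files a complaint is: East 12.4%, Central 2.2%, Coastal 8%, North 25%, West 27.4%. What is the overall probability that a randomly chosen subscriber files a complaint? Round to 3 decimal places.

Unnormalized posteriors (prior × likelihood):
  East: 0.26 × 0.124 = 0.03224
  Central: 0.09 × 0.022 = 0.00198
  Coastal: 0.23 × 0.08 = 0.0184
  North: 0.33 × 0.25 = 0.0825
  West: 0.09 × 0.274 = 0.02466
P(complaint) = 0.03224 + 0.00198 + 0.0184 + 0.0825 + 0.02466 = 0.15978 → 0.160.

0.160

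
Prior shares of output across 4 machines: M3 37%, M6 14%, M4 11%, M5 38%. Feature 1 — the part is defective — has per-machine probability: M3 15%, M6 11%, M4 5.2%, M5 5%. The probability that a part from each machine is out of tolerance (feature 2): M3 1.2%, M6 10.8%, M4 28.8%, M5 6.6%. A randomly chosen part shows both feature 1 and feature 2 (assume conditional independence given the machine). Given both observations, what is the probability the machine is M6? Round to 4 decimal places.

By Bayes' rule, posterior ∝ prior × likelihood:
  M3: 0.37 × 0.15 × 0.012 = 0.000666
  M6: 0.14 × 0.11 × 0.108 = 0.0016632
  M4: 0.11 × 0.052 × 0.288 = 0.00164736
  M5: 0.38 × 0.05 × 0.066 = 0.001254
Normalizing constant = 0.00523056.
P(M6 | evidence) = 0.0016632 / 0.00523056 ≈ 0.3180.

0.3180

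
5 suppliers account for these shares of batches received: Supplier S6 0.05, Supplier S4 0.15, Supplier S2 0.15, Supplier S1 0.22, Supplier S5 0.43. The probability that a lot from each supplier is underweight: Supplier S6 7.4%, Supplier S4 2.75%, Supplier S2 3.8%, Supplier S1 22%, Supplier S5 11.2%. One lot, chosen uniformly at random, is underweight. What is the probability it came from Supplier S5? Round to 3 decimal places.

By Bayes' rule, posterior ∝ prior × likelihood:
  Supplier S6: 0.05 × 0.074 = 0.0037
  Supplier S4: 0.15 × 0.0275 = 0.004125
  Supplier S2: 0.15 × 0.038 = 0.0057
  Supplier S1: 0.22 × 0.22 = 0.0484
  Supplier S5: 0.43 × 0.112 = 0.04816
Normalizing constant = 0.110085.
P(Supplier S5 | evidence) = 0.04816 / 0.110085 ≈ 0.437.

0.437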